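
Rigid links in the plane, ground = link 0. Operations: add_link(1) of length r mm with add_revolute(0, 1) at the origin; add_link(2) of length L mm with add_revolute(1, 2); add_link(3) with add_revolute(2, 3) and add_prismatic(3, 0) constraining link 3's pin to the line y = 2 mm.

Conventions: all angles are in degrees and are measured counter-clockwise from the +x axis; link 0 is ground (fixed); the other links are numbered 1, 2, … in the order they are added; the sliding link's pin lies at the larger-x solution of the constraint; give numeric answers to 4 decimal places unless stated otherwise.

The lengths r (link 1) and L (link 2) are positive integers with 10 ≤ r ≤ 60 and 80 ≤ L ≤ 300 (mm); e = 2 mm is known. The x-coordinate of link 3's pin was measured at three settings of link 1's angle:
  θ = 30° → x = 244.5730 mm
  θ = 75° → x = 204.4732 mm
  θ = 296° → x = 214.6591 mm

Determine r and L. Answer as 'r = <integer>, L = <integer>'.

constraint per measurement: (x − r cos θ)² + (r sin θ − e)² = L²
subtracting the θ₁ and θ₂ equations cancels the r² and L² terms:
r = (x₁² − x₂²) / (2[(x₁cos θ₁ + e sin θ₁) − (x₂cos θ₂ + e sin θ₂)]) = 57.0001 → r = 57
L² = (x₁ − r cos θ₁)² + (r sin θ₁ − e)² = 38809.0192 → L = 197.0000 → L = 197
check at θ₃=296°: x = 214.6591 (printed 214.6591) ✓

r = 57, L = 197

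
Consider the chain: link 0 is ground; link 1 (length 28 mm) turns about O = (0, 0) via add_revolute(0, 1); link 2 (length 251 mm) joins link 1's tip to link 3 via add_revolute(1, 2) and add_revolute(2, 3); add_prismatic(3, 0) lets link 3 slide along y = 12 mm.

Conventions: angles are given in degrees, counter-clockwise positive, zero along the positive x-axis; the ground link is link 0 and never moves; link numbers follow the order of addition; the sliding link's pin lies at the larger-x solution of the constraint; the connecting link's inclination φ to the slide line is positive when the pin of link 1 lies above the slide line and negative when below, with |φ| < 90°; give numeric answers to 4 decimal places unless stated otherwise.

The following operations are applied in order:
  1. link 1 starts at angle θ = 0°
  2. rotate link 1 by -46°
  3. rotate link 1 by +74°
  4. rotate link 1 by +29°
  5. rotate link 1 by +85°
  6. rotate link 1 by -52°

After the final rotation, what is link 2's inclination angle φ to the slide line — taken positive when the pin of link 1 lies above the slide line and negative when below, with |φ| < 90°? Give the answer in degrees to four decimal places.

geometry: r = 28 mm, L = 251 mm, e = 12 mm; θ starts at 0°
rotate link 1 by -46°: θ ← 0° -46° = -46°
rotate link 1 by +74°: θ ← -46° +74° = 28°
rotate link 1 by +29°: θ ← 28° +29° = 57°
rotate link 1 by +85°: θ ← 57° +85° = 142°
rotate link 1 by -52°: θ ← 142° -52° = 90°
h = r sin θ − e = 28.000000 − 12 = 16.000000
sin φ = h / L = 16.000000 / 251 = 0.06374502
φ = arcsin(0.06374502) = 3.654799°

3.6548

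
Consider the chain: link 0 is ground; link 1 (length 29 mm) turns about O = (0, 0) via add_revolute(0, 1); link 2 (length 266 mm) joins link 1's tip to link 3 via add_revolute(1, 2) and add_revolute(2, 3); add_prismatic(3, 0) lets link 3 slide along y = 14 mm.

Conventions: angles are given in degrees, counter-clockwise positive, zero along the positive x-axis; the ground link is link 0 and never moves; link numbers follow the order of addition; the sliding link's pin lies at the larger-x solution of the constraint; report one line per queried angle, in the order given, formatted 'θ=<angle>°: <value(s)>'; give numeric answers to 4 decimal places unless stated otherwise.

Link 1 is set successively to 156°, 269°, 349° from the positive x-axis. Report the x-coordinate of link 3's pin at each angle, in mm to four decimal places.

geometry: r = 29 mm, L = 266 mm, e = 14 mm
θ=156°: crank pin P = (r cos θ, r sin θ) = (-26.492818, 11.795363)
θ=156°: h = r sin θ − e = 11.795363 − 14 = -2.204637
θ=156°: x = r cos θ + √(L² − h²) = -26.492818 + 265.990864 = 239.498045
θ=269°: crank pin P = (r cos θ, r sin θ) = (-0.506120, -28.995583)
θ=269°: h = r sin θ − e = -28.995583 − 14 = -42.995583
θ=269°: x = r cos θ + √(L² − h²) = -0.506120 + 262.502152 = 261.996032
θ=349°: crank pin P = (r cos θ, r sin θ) = (28.467188, -5.533461)
θ=349°: h = r sin θ − e = -5.533461 − 14 = -19.533461
θ=349°: x = r cos θ + √(L² − h²) = 28.467188 + 265.281820 = 293.749008

θ=156°: 239.4980
θ=269°: 261.9960
θ=349°: 293.7490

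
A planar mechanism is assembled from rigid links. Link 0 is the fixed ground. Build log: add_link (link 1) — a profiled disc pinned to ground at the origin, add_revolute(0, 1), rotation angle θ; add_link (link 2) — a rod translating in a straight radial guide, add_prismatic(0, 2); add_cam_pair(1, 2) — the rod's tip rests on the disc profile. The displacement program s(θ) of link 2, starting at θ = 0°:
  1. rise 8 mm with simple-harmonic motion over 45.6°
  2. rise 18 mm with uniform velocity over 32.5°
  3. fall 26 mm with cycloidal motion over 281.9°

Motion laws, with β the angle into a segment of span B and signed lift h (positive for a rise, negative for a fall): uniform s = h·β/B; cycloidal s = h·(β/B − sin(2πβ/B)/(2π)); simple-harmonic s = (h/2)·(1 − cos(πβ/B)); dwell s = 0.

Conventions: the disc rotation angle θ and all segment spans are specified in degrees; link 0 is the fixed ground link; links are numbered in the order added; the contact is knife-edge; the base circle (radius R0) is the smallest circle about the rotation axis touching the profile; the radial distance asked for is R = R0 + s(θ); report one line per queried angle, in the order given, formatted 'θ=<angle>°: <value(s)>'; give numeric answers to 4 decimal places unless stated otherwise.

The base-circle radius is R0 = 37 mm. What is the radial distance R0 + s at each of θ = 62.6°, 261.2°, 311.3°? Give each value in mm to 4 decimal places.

seg 1 [0°–45.6°] simple-harmonic, h=8: full span → s += 8 → s = 8.0000
seg 2 [45.6°–78.1°] uniform, h=18: θ=62.6° here. β=17, B=32.5. 18·17/32.5 = 9.4154 → s = 17.4154
seg 2 [45.6°–78.1°] uniform, h=18: full span → s += 18 → s = 26.0000
seg 3 [78.1°–360°] cycloidal, h=-26: θ=261.2° here. β=183.1, B=281.9. -26·(0.6495 − sin(2π·0.6495)/(2π)) = -20.2280 → s = 5.7720
seg 3 [78.1°–360°] cycloidal, h=-26: θ=311.3° here. β=233.2, B=281.9. -26·(0.8272 − sin(2π·0.8272)/(2π)) = -25.1685 → s = 0.8315
θ=62.6°: R = R0 + s = 37 + 17.4154 = 54.4154
θ=261.2°: R = R0 + s = 37 + 5.7720 = 42.7720
θ=311.3°: R = R0 + s = 37 + 0.8315 = 37.8315

θ=62.6°: 54.4154
θ=261.2°: 42.7720
θ=311.3°: 37.8315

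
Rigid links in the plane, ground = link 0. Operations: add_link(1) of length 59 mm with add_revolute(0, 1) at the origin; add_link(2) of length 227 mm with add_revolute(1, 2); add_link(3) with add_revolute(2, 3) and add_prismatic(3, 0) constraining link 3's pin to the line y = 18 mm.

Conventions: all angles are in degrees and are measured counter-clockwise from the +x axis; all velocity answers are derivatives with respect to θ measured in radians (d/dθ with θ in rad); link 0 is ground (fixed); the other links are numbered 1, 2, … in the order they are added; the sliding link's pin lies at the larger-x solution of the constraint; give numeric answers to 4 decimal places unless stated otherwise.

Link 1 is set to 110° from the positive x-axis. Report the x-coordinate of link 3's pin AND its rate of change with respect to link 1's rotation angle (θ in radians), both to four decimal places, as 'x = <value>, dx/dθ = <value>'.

geometry: r = 59 mm, L = 227 mm, e = 18 mm
crank pin P = (r cos θ, r sin θ) = (-20.179188, 55.441865)
h = r sin θ − e = 55.441865 − 18 = 37.441865
x = r cos θ + √(L² − h²) = -20.179188 + 223.890837 = 203.711648
dx/dθ = −r sin θ − h·r cos θ/√(L² − h²) (θ in radians; h = 37.441865) = -52.067245

x = 203.7116, dx/dθ = -52.0672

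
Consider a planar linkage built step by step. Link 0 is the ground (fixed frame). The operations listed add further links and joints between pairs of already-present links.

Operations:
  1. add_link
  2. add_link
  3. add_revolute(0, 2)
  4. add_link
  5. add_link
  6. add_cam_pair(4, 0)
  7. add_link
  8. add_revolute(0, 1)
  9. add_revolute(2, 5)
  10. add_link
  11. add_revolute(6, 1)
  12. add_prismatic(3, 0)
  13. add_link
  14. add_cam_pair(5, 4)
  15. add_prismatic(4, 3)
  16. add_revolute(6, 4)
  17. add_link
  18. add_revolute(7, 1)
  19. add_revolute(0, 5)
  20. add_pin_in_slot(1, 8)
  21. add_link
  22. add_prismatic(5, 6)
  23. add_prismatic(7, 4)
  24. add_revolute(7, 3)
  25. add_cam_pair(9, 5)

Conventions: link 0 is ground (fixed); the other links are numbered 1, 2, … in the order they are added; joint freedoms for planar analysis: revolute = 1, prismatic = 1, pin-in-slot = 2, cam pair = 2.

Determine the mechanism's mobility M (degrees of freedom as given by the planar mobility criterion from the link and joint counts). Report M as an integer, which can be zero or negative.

link 0 = ground. State L|J1|J2 = 1|0|0
+link1  2|0|0
+link2  3|0|0
R(0,2) f=1→J1  3|1|0
+link3  4|1|0
+link4  5|1|0
C(4,0) f=2→J2  5|1|1
+link5  6|1|1
R(0,1) f=1→J1  6|2|1
R(2,5) f=1→J1  6|3|1
+link6  7|3|1
R(6,1) f=1→J1  7|4|1
P(3,0) f=1→J1  7|5|1
+link7  8|5|1
C(5,4) f=2→J2  8|5|2
P(4,3) f=1→J1  8|6|2
R(6,4) f=1→J1  8|7|2
+link8  9|7|2
R(7,1) f=1→J1  9|8|2
R(0,5) f=1→J1  9|9|2
PS(1,8) f=2→J2  9|9|3
+link9  10|9|3
P(5,6) f=1→J1  10|10|3
P(7,4) f=1→J1  10|11|3
R(7,3) f=1→J1  10|12|3
C(9,5) f=2→J2  10|12|4
M = 3(10−1)−2·12−4 = 27−24−4 = -1

M = -1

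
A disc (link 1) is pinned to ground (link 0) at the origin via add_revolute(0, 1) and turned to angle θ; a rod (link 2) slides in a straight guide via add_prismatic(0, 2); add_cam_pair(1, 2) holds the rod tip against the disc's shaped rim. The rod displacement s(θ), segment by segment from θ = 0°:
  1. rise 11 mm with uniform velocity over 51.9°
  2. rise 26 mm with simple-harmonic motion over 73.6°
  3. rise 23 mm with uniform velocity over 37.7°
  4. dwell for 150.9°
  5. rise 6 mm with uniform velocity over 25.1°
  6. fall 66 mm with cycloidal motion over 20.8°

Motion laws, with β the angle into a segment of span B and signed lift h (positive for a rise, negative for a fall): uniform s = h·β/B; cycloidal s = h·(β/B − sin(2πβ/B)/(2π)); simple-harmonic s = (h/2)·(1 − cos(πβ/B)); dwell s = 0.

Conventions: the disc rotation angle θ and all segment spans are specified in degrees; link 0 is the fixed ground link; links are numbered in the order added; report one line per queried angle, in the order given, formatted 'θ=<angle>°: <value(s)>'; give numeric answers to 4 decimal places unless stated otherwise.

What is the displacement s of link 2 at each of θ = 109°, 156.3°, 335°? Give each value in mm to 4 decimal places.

segment 1 (0° to 51.9°, uniform, h = 11) is passed completely: s = 0.0000 + (11) = 11.0000
θ = 109° falls in segment 2 (51.9° to 125.5°, simple-harmonic, h = 26): β = 109 − 51.9 = 57.1°, B = 73.6°; Δs = 26/2·(1 − cos(π·0.7758)) = 22.9069; s = 11.0000 + 22.9069 = 33.9069
segment 2 (51.9° to 125.5°, simple-harmonic, h = 26) is passed completely: s = 11.0000 + (26) = 37.0000
θ = 156.3° falls in segment 3 (125.5° to 163.2°, uniform, h = 23): β = 156.3 − 125.5 = 30.8°, B = 37.7°; Δs = 23·30.8/37.7 = 18.7905; s = 37.0000 + 18.7905 = 55.7905
segment 3 (125.5° to 163.2°, uniform, h = 23) is passed completely: s = 37.0000 + (23) = 60.0000
segment 4 (163.2° to 314.1°, dwell): s unchanged at 60.0000
θ = 335° falls in segment 5 (314.1° to 339.2°, uniform, h = 6): β = 335 − 314.1 = 20.9°, B = 25.1°; Δs = 6·20.9/25.1 = 4.9960; s = 60.0000 + 4.9960 = 64.9960

θ=109°: 33.9069
θ=156.3°: 55.7905
θ=335°: 64.9960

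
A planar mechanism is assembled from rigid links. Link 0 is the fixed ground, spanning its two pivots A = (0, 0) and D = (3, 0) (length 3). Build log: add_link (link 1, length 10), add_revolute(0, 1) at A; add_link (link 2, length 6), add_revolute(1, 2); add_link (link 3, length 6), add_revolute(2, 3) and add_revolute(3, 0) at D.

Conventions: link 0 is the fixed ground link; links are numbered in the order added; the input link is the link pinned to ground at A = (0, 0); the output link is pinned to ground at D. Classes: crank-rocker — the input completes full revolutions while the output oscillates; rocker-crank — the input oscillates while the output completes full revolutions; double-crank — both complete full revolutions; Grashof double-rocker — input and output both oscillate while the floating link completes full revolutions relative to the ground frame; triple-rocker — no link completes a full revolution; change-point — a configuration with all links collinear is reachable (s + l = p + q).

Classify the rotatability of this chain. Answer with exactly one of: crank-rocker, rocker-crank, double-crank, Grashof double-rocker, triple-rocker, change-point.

lengths: ground=3, input=10, coupler=6, output=6
sorted: s=3 (shortest), l=10 (longest), p+q=12
s + l = 13 vs p + q = 12
s + l > p + q → non-Grashof → no link fully rotates → triple-rocker

triple-rocker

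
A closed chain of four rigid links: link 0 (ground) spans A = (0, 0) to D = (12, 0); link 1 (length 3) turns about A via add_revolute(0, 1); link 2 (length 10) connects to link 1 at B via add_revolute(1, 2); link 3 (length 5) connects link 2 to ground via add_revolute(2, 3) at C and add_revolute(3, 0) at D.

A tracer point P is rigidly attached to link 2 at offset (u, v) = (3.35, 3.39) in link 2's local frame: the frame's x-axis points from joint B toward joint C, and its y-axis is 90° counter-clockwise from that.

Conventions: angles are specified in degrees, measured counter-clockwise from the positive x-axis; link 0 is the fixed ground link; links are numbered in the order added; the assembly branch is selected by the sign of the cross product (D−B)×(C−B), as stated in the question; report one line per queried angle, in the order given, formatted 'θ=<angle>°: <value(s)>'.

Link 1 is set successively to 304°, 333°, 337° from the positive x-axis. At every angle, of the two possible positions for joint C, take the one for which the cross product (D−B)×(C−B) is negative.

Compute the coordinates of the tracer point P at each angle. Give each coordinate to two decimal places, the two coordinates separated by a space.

A=(0,0), D=(12.00,0)
θ=304°: B = A + 3.00·(cos304°, sin304°) = (1.6776, -2.4871)
θ=304°: |BD| = 10.6178
θ=304°: circle(B,10.00) ∩ circle(D,5.00): a=8.8407, h=4.6735
θ=304°:   candidates: C₊=(9.1776,4.1272) cross=49.623; C₋=(11.3671,-4.9598) cross=-49.623
θ=304°:   branch - wants cross < 0 → take C=(11.3671,-4.9598) (cross=-49.623)
θ=304°: ex = (C−B)/|BC| = (0.9689,-0.2473); ey = (0.2473,0.9689)
θ=304°: P = B + 3.35·ex + 3.39·ey = (5.7618,-0.0307)
θ=333°: B = A + 3.00·(cos333°, sin333°) = (2.6730, -1.3620)
θ=333°: |BD| = 9.4259
θ=333°: circle(B,10.00) ∩ circle(D,5.00): a=8.6913, h=4.9457
θ=333°:   candidates: C₊=(10.5585,4.7877) cross=46.618; C₋=(11.9878,-5.0000) cross=-46.618
θ=333°:   branch - wants cross < 0 → take C=(11.9878,-5.0000) (cross=-46.618)
θ=333°: ex = (C−B)/|BC| = (0.9315,-0.3638); ey = (0.3638,0.9315)
θ=333°: P = B + 3.35·ex + 3.39·ey = (7.0268,0.5770)
θ=337°: B = A + 3.00·(cos337°, sin337°) = (2.7615, -1.1722)
θ=337°: |BD| = 9.3126
θ=337°: circle(B,10.00) ∩ circle(D,5.00): a=8.6831, h=4.9602
θ=337°:   candidates: C₊=(10.7512,4.8415) cross=46.192; C₋=(11.9999,-5.0000) cross=-46.192
θ=337°:   branch - wants cross < 0 → take C=(11.9999,-5.0000) (cross=-46.192)
θ=337°: ex = (C−B)/|BC| = (0.9238,-0.3828); ey = (0.3828,0.9238)
θ=337°: P = B + 3.35·ex + 3.39·ey = (7.1540,0.6773)

θ=304°: 5.76 -0.03
θ=333°: 7.03 0.58
θ=337°: 7.15 0.68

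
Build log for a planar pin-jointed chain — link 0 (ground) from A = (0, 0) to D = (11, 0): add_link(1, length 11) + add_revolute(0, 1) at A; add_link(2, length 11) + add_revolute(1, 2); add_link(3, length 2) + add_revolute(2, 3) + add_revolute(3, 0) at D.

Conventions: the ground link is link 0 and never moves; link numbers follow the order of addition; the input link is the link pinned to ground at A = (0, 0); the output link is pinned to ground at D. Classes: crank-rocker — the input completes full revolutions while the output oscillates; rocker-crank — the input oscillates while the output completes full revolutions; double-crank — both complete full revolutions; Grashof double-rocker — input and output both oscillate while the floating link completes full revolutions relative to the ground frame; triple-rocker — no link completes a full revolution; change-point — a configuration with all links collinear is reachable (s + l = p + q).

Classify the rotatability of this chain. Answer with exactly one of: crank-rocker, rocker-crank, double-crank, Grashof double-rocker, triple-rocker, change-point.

lengths: ground=11, input=11, coupler=11, output=2
sorted: s=2 (shortest), l=11 (longest), p+q=22
s + l = 13 vs p + q = 22
s + l < p + q (Grashof) with shortest = output link → rocker-crank

rocker-crank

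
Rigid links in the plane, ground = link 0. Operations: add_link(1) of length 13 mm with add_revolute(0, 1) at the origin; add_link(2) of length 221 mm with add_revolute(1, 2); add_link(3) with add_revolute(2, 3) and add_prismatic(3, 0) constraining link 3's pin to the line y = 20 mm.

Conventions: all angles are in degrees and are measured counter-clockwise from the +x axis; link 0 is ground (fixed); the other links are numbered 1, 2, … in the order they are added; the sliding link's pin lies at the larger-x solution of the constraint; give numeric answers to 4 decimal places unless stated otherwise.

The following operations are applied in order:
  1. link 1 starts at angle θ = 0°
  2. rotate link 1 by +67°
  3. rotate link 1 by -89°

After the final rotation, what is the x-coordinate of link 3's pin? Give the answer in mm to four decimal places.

geometry: r = 13 mm, L = 221 mm, e = 20 mm; θ starts at 0°
rotate link 1 by +67°: θ ← 0° +67° = 67°
rotate link 1 by -89°: θ ← 67° -89° = -22°
crank pin P = (r cos θ, r sin θ) = (12.053390, -4.869886)
h = r sin θ − e = -4.869886 − 20 = -24.869886
x = r cos θ + √(L² − h²) = 12.053390 + 219.596195 = 231.649585

231.6496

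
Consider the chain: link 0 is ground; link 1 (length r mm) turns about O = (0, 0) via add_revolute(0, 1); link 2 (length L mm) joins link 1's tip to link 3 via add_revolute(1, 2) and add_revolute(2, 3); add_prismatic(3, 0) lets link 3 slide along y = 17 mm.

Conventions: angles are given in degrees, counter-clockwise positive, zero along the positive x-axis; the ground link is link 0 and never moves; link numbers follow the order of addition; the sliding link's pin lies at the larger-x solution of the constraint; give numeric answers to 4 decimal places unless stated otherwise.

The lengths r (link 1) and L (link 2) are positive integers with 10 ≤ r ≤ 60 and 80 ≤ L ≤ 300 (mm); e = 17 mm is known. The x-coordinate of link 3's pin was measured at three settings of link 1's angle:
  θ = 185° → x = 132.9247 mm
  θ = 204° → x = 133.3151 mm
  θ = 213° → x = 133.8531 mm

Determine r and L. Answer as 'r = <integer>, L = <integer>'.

constraint per measurement: (x − r cos θ)² + (r sin θ − e)² = L²
subtracting the θ₁ and θ₂ equations cancels the r² and L² terms:
r = (x₁² − x₂²) / (2[(x₁cos θ₁ + e sin θ₁) − (x₂cos θ₂ + e sin θ₂)]) = 10.0008 → r = 10
L² = (x₁ − r cos θ₁)² + (r sin θ₁ − e)² = 20735.9865 → L = 144.0000 → L = 144
check at θ₃=213°: x = 133.8531 (printed 133.8531) ✓

r = 10, L = 144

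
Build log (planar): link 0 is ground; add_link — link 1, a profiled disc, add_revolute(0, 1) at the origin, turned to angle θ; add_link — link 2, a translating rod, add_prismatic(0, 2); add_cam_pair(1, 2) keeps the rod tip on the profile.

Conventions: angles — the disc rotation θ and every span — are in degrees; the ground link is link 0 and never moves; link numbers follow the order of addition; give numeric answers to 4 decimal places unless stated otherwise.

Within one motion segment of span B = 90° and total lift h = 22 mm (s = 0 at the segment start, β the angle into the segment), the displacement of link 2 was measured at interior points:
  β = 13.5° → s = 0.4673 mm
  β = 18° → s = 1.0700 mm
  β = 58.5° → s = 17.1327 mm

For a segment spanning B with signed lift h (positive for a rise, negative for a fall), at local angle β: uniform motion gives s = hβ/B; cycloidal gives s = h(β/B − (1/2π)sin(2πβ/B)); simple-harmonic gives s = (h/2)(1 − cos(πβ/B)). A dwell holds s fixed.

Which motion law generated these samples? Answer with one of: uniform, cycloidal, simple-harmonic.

candidates at β/B = r: uniform s = h·r (linear in β); cycloidal s = h·(r − sin(2πr)/(2π)); simple-harmonic s = (h/2)(1 − cos(πr))
β=13.5°: printed 0.4673 | uniform 3.3000, cycloidal 0.4673, simple-harmonic 1.1989
β=18°: printed 1.0700 | uniform 4.4000, cycloidal 1.0700, simple-harmonic 2.1008
β=58.5°: printed 17.1327 | uniform 14.3000, cycloidal 17.1327, simple-harmonic 15.9939
only one law matches every sample → cycloidal

cycloidal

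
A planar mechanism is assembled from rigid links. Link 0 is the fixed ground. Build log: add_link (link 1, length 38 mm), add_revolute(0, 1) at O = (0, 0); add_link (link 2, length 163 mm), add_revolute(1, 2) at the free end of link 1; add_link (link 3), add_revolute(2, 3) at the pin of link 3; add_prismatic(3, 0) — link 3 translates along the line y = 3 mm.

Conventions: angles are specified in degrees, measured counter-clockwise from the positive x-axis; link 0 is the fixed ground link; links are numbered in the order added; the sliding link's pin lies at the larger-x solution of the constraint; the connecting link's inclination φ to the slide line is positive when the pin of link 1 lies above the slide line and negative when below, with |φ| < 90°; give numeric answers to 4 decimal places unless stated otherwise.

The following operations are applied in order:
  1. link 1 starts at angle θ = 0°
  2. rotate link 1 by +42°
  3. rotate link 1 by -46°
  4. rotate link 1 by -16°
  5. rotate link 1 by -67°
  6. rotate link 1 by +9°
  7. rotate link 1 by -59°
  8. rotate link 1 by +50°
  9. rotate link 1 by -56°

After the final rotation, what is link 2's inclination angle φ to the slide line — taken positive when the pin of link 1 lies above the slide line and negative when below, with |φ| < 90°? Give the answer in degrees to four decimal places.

geometry: r = 38 mm, L = 163 mm, e = 3 mm; θ starts at 0°
rotate link 1 by +42°: θ ← 0° +42° = 42°
rotate link 1 by -46°: θ ← 42° -46° = -4°
rotate link 1 by -16°: θ ← -4° -16° = -20°
rotate link 1 by -67°: θ ← -20° -67° = -87°
rotate link 1 by +9°: θ ← -87° +9° = -78°
rotate link 1 by -59°: θ ← -78° -59° = -137°
rotate link 1 by +50°: θ ← -137° +50° = -87°
rotate link 1 by -56°: θ ← -87° -56° = -143°
h = r sin θ − e = -22.868971 − 3 = -25.868971
sin φ = h / L = -25.868971 / 163 = -0.15870534
φ = arcsin(-0.15870534) = -9.131758°

-9.1318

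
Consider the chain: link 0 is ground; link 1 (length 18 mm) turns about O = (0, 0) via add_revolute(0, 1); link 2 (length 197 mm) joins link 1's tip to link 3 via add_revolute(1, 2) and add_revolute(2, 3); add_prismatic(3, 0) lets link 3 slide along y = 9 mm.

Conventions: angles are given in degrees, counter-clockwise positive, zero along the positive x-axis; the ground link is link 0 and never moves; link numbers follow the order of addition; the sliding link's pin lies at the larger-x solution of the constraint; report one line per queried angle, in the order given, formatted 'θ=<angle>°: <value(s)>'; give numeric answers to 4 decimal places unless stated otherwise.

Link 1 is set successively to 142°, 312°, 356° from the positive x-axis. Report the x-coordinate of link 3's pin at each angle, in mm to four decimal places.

geometry: r = 18 mm, L = 197 mm, e = 9 mm
θ=142°: crank pin P = (r cos θ, r sin θ) = (-14.184194, 11.081907)
θ=142°: h = r sin θ − e = 11.081907 − 9 = 2.081907
θ=142°: x = r cos θ + √(L² − h²) = -14.184194 + 196.988999 = 182.804805
θ=312°: crank pin P = (r cos θ, r sin θ) = (12.044351, -13.376607)
θ=312°: h = r sin θ − e = -13.376607 − 9 = -22.376607
θ=312°: x = r cos θ + √(L² − h²) = 12.044351 + 195.725030 = 207.769381
θ=356°: crank pin P = (r cos θ, r sin θ) = (17.956153, -1.255617)
θ=356°: h = r sin θ − e = -1.255617 − 9 = -10.255617
θ=356°: x = r cos θ + √(L² − h²) = 17.956153 + 196.732870 = 214.689023

θ=142°: 182.8048
θ=312°: 207.7694
θ=356°: 214.6890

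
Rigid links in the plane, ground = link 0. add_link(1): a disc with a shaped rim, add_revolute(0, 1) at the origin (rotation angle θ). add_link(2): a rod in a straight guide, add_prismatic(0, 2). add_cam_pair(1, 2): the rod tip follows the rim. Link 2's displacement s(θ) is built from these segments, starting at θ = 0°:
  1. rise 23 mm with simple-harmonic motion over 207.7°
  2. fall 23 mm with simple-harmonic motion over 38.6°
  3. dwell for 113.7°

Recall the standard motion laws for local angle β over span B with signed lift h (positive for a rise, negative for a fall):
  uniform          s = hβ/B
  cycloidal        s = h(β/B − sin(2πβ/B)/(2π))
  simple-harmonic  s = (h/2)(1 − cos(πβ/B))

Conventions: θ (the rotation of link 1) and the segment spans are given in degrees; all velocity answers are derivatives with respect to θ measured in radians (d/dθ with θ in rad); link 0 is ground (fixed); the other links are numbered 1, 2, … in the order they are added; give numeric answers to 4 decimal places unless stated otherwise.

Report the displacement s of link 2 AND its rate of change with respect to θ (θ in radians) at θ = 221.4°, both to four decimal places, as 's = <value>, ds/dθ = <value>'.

segment 1 (0° to 207.7°, simple-harmonic, h = 23) is passed completely: s = 0.0000 + (23) = 23.0000
θ = 221.4° falls in segment 2 (207.7° to 246.3°, simple-harmonic, h = -23): β = 221.4 − 207.7 = 13.7°, B = 38.6°; Δs = -23/2·(1 − cos(π·0.3549)) = -6.4382; s = 23.0000 − 6.4382 = 16.5618
velocity in seg [207.7°–246.3°] (simple-harmonic), θ in radians: β = 13.7° = 0.2391 rad, B = 38.6° = 0.6737 rad; ds/dθ = (πh/(2B)) sin(πβ/B) = (π·(-23)/(2·0.6737)) sin(π·0.3549) = -48.152712 mm/rad

s = 16.5618, ds/dθ = -48.1527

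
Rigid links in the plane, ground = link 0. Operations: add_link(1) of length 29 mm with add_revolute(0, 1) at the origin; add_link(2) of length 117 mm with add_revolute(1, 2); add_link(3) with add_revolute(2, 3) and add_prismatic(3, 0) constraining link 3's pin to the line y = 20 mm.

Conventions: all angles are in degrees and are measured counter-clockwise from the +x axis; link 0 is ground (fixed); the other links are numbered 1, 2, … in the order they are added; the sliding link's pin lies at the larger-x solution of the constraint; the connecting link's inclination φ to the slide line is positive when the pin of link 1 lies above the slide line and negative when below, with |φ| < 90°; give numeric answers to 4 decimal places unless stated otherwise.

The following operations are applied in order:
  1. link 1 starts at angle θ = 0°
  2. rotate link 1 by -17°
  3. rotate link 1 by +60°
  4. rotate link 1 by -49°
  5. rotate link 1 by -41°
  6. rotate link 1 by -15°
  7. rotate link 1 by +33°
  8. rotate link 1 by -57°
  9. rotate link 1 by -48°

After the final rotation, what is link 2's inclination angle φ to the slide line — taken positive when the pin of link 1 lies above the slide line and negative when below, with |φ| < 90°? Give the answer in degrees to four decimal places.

geometry: r = 29 mm, L = 117 mm, e = 20 mm; θ starts at 0°
rotate link 1 by -17°: θ ← 0° -17° = -17°
rotate link 1 by +60°: θ ← -17° +60° = 43°
rotate link 1 by -49°: θ ← 43° -49° = -6°
rotate link 1 by -41°: θ ← -6° -41° = -47°
rotate link 1 by -15°: θ ← -47° -15° = -62°
rotate link 1 by +33°: θ ← -62° +33° = -29°
rotate link 1 by -57°: θ ← -29° -57° = -86°
rotate link 1 by -48°: θ ← -86° -48° = -134°
h = r sin θ − e = -20.860854 − 20 = -40.860854
sin φ = h / L = -40.860854 / 117 = -0.34923807
φ = arcsin(-0.34923807) = -20.440719°

-20.4407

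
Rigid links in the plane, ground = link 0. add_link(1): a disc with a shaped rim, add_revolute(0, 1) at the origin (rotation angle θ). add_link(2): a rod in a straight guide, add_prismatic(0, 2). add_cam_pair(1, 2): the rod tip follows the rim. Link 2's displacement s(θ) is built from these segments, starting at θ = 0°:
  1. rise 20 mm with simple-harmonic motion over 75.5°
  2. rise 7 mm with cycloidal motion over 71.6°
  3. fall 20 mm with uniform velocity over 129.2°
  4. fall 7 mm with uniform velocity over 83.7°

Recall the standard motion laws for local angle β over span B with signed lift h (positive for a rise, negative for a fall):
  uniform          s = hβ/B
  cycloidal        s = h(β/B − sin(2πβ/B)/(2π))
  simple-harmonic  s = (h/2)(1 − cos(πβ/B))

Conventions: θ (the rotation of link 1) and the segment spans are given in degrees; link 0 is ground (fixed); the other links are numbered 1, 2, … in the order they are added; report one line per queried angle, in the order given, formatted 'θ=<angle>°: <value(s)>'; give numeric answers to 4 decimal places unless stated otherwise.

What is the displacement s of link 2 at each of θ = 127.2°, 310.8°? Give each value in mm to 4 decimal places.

segment 1 (0° to 75.5°, simple-harmonic, h = 20) is passed completely: s = 0.0000 + (20) = 20.0000
θ = 127.2° falls in segment 2 (75.5° to 147.1°, cycloidal, h = 7): β = 127.2 − 75.5 = 51.7°, B = 71.6°; Δs = 7·(0.7221 − sin(2π·0.7221)/(2π)) = 6.1514; s = 20.0000 + 6.1514 = 26.1514
segment 2 (75.5° to 147.1°, cycloidal, h = 7) is passed completely: s = 20.0000 + (7) = 27.0000
segment 3 (147.1° to 276.3°, uniform, h = -20) is passed completely: s = 27.0000 + (-20) = 7.0000
θ = 310.8° falls in segment 4 (276.3° to 360°, uniform, h = -7): β = 310.8 − 276.3 = 34.5°, B = 83.7°; Δs = -7·34.5/83.7 = -2.8853; s = 7.0000 − 2.8853 = 4.1147

θ=127.2°: 26.1514
θ=310.8°: 4.1147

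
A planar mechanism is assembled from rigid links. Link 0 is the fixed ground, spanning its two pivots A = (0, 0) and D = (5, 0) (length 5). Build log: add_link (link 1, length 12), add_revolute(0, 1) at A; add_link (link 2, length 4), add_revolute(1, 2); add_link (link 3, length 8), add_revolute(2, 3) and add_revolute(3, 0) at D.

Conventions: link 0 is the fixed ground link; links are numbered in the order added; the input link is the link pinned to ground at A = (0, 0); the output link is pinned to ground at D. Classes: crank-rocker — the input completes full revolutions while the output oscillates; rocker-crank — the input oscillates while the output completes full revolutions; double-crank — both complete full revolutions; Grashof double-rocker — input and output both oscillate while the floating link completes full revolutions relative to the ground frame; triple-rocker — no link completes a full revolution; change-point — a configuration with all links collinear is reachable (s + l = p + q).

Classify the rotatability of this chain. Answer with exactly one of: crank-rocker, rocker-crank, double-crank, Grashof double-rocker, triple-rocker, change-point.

lengths: ground=5, input=12, coupler=4, output=8
sorted: s=4 (shortest), l=12 (longest), p+q=13
s + l = 16 vs p + q = 13
s + l > p + q → non-Grashof → no link fully rotates → triple-rocker

triple-rocker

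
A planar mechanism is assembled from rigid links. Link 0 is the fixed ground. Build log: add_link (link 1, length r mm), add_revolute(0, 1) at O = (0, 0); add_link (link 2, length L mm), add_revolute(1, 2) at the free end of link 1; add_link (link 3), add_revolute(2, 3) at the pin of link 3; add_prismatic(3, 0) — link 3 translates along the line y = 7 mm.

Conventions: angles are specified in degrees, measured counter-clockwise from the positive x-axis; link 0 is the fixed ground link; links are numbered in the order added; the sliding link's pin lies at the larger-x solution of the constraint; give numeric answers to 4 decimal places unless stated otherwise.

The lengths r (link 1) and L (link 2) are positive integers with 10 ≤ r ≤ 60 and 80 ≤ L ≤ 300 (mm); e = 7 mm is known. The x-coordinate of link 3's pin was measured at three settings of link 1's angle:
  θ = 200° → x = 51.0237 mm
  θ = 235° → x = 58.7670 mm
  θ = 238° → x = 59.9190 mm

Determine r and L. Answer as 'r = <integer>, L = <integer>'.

constraint per measurement: (x − r cos θ)² + (r sin θ − e)² = L²
subtracting the θ₁ and θ₂ equations cancels the r² and L² terms:
r = (x₁² − x₂²) / (2[(x₁cos θ₁ + e sin θ₁) − (x₂cos θ₂ + e sin θ₂)]) = 38.9998 → r = 39
L² = (x₁ − r cos θ₁)² + (r sin θ₁ − e)² = 8099.9953 → L = 90.0000 → L = 90
check at θ₃=238°: x = 59.9190 (printed 59.9190) ✓

r = 39, L = 90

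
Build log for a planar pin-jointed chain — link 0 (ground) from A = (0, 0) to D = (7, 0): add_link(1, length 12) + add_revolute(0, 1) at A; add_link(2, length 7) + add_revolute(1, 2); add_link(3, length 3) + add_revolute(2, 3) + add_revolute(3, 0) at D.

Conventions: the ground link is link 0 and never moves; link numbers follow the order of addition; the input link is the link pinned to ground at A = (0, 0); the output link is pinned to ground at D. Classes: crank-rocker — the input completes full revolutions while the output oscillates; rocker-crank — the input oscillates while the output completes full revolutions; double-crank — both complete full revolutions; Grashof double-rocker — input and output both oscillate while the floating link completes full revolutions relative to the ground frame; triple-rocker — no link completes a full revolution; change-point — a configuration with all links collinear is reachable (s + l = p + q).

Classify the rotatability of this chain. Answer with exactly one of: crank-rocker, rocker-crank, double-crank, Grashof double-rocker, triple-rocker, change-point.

lengths: ground=7, input=12, coupler=7, output=3
sorted: s=3 (shortest), l=12 (longest), p+q=14
s + l = 15 vs p + q = 14
s + l > p + q → non-Grashof → no link fully rotates → triple-rocker

triple-rocker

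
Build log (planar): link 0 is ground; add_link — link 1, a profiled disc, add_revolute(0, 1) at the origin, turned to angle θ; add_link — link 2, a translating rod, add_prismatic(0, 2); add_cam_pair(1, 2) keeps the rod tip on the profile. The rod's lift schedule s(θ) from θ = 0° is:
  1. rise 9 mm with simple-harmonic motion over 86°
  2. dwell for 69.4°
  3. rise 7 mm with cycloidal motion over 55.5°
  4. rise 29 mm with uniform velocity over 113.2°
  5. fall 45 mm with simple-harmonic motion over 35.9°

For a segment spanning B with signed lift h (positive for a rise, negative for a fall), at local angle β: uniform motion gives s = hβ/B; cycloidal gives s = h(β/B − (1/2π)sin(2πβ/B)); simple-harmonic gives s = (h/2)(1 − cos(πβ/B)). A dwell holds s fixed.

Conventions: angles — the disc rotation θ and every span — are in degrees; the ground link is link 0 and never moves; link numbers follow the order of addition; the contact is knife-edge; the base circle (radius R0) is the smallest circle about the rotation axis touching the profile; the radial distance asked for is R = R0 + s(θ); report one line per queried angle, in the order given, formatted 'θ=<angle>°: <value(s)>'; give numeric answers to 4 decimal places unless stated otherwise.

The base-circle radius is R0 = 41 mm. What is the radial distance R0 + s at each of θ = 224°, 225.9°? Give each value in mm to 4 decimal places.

seg 1 [0°–86°] simple-harmonic, h=9: full span → s += 9 → s = 9.0000
seg 2 [86°–155.4°] dwell: s stays 9.0000
seg 3 [155.4°–210.9°] cycloidal, h=7: full span → s += 7 → s = 16.0000
seg 4 [210.9°–324.1°] uniform, h=29: θ=224° here. β=13.1, B=113.2. 29·13.1/113.2 = 3.3560 → s = 19.3560
seg 4 [210.9°–324.1°] uniform, h=29: θ=225.9° here. β=15, B=113.2. 29·15/113.2 = 3.8428 → s = 19.8428
θ=224°: R = R0 + s = 41 + 19.3560 = 60.3560
θ=225.9°: R = R0 + s = 41 + 19.8428 = 60.8428

θ=224°: 60.3560
θ=225.9°: 60.8428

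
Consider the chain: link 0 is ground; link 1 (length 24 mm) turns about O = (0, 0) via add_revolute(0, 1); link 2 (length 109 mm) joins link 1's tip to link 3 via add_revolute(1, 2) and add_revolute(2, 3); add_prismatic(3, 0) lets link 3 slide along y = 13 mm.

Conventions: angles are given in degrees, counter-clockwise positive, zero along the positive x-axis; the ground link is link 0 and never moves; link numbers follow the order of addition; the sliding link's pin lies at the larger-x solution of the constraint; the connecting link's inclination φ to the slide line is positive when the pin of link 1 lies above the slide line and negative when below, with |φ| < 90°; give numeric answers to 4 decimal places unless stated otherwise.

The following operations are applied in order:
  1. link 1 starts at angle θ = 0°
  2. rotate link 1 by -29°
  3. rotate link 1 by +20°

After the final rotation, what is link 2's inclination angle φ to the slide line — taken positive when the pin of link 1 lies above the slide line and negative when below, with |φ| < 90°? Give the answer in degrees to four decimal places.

geometry: r = 24 mm, L = 109 mm, e = 13 mm; θ starts at 0°
rotate link 1 by -29°: θ ← 0° -29° = -29°
rotate link 1 by +20°: θ ← -29° +20° = -9°
h = r sin θ − e = -3.754427 − 13 = -16.754427
sin φ = h / L = -16.754427 / 109 = -0.15371034
φ = arcsin(-0.15371034) = -8.842008°

-8.8420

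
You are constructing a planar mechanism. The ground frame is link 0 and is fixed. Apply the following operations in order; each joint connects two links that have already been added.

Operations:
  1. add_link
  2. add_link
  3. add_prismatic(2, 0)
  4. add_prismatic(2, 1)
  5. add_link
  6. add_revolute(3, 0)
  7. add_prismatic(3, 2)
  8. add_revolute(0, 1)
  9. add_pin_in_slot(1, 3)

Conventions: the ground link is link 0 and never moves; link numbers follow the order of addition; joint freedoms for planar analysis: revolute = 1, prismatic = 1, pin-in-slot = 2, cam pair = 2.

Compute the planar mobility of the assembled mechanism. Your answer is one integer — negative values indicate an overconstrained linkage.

ground; <1,0,0>
#1 <2,0,0>
#2 <3,0,0>
P:2↔0 J1 <3,1,0>
P:2↔1 J1 <3,2,0>
#3 <4,2,0>
R:3↔0 J1 <4,3,0>
P:3↔2 J1 <4,4,0>
R:0↔1 J1 <4,5,0>
PS:1↔3 J2 <4,5,1>
3×3 − 2×5 − 1×1 = -2

M = -2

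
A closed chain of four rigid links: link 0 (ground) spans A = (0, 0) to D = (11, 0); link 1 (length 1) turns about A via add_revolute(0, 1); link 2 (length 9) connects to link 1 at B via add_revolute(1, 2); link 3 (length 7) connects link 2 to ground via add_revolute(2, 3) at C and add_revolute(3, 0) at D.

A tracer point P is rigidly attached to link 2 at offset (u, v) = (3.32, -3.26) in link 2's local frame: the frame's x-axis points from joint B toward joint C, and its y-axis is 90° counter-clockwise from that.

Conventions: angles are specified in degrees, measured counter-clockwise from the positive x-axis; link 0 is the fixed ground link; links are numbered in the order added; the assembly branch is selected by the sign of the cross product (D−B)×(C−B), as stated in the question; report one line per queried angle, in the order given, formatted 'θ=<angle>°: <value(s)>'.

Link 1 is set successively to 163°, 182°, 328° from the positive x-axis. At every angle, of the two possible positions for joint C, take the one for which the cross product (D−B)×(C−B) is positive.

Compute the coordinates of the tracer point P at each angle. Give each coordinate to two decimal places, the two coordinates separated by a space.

A=(0,0), D=(11.00,0)
θ=163°: B = A + 1.00·(cos163°, sin163°) = (-0.9563, 0.2924)
θ=163°: |BD| = 11.9599
θ=163°: circle(B,9.00) ∩ circle(D,7.00): a=7.3177, h=5.2393
θ=163°:   candidates: C₊=(6.4873,5.3512) cross=62.662; C₋=(6.2312,-5.1243) cross=-62.662
θ=163°:   branch + wants cross > 0 → take C=(6.4873,5.3512) (cross=62.662)
θ=163°: ex = (C−B)/|BC| = (0.8271,0.5621); ey = (-0.5621,0.8271)
θ=163°: P = B + 3.32·ex + -3.26·ey = (3.6220,-0.5377)
θ=182°: B = A + 1.00·(cos182°, sin182°) = (-0.9994, -0.0349)
θ=182°: |BD| = 11.9994
θ=182°: circle(B,9.00) ∩ circle(D,7.00): a=7.3331, h=5.2178
θ=182°:   candidates: C₊=(6.3185,5.2042) cross=62.611; C₋=(6.3489,-5.2313) cross=-62.611
θ=182°:   branch + wants cross > 0 → take C=(6.3185,5.2042) (cross=62.611)
θ=182°: ex = (C−B)/|BC| = (0.8131,0.5821); ey = (-0.5821,0.8131)
θ=182°: P = B + 3.32·ex + -3.26·ey = (3.5978,-0.7530)
θ=328°: B = A + 1.00·(cos328°, sin328°) = (0.8480, -0.5299)
θ=328°: |BD| = 10.1658
θ=328°: circle(B,9.00) ∩ circle(D,7.00): a=6.6568, h=6.0570
θ=328°:   candidates: C₊=(7.1801,5.8658) cross=61.574; C₋=(7.8115,-6.2317) cross=-61.574
θ=328°:   branch + wants cross > 0 → take C=(7.1801,5.8658) (cross=61.574)
θ=328°: ex = (C−B)/|BC| = (0.7036,0.7106); ey = (-0.7106,0.7036)
θ=328°: P = B + 3.32·ex + -3.26·ey = (5.5005,-0.4642)

θ=163°: 3.62 -0.54
θ=182°: 3.60 -0.75
θ=328°: 5.50 -0.46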